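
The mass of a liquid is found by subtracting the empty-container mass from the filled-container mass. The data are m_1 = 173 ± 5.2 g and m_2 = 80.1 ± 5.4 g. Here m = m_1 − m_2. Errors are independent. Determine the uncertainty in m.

m is a linear combination, so absolute uncertainties add in quadrature:
  (δm_1)² = 27.0;  (δm_2)² = 29.2
δm = √(56.2) = 7.50 g

7.50 g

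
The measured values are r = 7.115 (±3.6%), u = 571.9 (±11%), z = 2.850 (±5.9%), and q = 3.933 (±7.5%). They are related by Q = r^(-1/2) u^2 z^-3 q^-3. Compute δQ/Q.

0.361

For a monomial Q ∝ r^(-1/2), u^2, z^-3, q^-3, fractional errors add in quadrature:
  (−½·δr/r)² = (-0.5×0.0360)² = 0.000324;  (2·δu/u)² = (2×0.110)² = 0.0484;  (-3·δz/z)² = (-3×0.0590)² = 0.0313;  (-3·δq/q)² = (-3×0.0750)² = 0.0506
δQ/Q = √(0.131) = 0.361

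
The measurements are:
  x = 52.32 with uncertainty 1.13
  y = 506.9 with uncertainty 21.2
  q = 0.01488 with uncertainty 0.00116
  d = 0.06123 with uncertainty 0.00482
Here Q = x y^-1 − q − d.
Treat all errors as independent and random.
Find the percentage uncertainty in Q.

25.6%

Let p = x·y^-1 = 0.1032. δp/p = √((1·δx/x)² + (-1·δy/y)²) = √(0.000466 + 0.00175) = 0.0471, so δp = 0.00486.
Q = p − q − d: δQ = √(δp² + δq² + δd²) = √(2.36e-05 + 1.35e-06 + 2.32e-05) = 0.00694
Q = 0.02711, so δQ/Q = 0.00694/0.02711 = 0.256.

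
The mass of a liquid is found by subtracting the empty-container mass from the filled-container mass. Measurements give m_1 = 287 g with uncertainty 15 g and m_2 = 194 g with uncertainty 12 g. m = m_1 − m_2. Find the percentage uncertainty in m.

20.7%

m is a linear combination, so absolute uncertainties add in quadrature:
  (δm_1)² = 225;  (δm_2)² = 144
δm = √(369) = 19.2 g
m = 93.0 g, so δm/m = 19.2/93.0 = 0.207.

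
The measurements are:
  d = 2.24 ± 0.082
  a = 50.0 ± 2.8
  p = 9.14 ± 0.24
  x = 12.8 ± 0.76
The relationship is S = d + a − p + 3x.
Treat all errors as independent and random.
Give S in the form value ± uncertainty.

81.5 ± 3.62

Absolute uncertainties add in quadrature for a linear combination:
  (δd)² = 0.00672;  (δa)² = 7.84;  (δp)² = 0.0576;  (3·δx)² = 5.20
δS = √(13.1) = 3.62
S = 81.5.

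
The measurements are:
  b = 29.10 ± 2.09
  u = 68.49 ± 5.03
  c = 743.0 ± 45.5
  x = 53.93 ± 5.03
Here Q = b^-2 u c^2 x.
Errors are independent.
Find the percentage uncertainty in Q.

Since Q is a product/quotient, work with relative uncertainties:
  (-2·δb/b)² = (-2×0.0718)² = 0.0206;  (1·δu/u)² = (1×0.0734)² = 0.00539;  (2·δc/c)² = (2×0.0612)² = 0.0150;  (1·δx/x)² = (1×0.0933)² = 0.00870
δQ/Q = √(0.0497) = 0.223

22.3%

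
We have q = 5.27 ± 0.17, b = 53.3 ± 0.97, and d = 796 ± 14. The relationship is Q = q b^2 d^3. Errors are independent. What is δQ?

Since Q is a product/quotient, work with relative uncertainties:
  (1·δq/q)² = (1×0.0323)² = 0.00104;  (2·δb/b)² = (2×0.0182)² = 0.00132;  (3·δd/d)² = (3×0.0176)² = 0.00278
δQ/Q = √(0.00515) = 0.0718
Q = 7.55e+12, so δQ = 0.0718 × 7.55e+12 = 5.42e+11.

5.42e+11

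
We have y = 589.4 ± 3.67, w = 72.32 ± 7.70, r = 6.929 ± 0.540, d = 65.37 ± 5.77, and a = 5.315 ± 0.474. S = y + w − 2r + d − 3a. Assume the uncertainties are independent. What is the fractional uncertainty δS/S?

Sums and differences: (δS)² = Σ (cᵢ δxᵢ)².
  (δy)² = 13.5;  (δw)² = 59.3;  (2·δr)² = 1.17;  (δd)² = 33.3;  (3·δa)² = 2.02
δS = √(109) = 10.5
S = 697.3, so δS/S = 10.5/697.3 = 0.0150.

0.0150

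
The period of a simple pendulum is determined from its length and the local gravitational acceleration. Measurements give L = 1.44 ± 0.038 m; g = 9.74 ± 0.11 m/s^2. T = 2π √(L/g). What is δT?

0.0347 s

T is a product of powers, so relative uncertainties combine in quadrature:
  (½·δL/L)² = (0.5×0.0264)² = 0.000174;  (−½·δg/g)² = (-0.5×0.0113)² = 3.19e-05
δT/T = √(0.000206) = 0.0144
T = 2.42 s, so δT = 0.0144 × 2.42 = 0.0347 s.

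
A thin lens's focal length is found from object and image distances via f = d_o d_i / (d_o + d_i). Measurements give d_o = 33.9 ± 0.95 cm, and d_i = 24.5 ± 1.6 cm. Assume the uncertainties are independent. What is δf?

∂f/∂d_o = (d_i/(d_o+d_i))² = 0.176;  ∂f/∂d_i = (d_o/(d_o+d_i))² = 0.337
δf = √((∂f/∂d_o · δd_o)² + (∂f/∂d_i · δd_i)²) = √(0.0280 + 0.291) = 0.564 cm

0.564 cm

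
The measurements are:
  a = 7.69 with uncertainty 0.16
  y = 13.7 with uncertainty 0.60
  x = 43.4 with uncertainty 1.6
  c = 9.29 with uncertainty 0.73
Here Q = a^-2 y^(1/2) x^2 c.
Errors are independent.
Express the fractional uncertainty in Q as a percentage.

11.8%

Relative error in a monomial: (δQ/Q)² = Σ (nᵢ · δxᵢ/xᵢ)².
  (-2·δa/a)² = (-2×0.0208)² = 0.00173;  (½·δy/y)² = (0.5×0.0438)² = 0.000480;  (2·δx/x)² = (2×0.0369)² = 0.00544;  (1·δc/c)² = (1×0.0786)² = 0.00617
δQ/Q = √(0.0138) = 0.118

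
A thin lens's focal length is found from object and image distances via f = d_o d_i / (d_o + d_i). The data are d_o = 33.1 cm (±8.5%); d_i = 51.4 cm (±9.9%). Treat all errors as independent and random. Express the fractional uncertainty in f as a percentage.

∂f/∂d_o = (d_i/(d_o+d_i))² = 0.370;  ∂f/∂d_i = (d_o/(d_o+d_i))² = 0.153
δf = √((∂f/∂d_o · δd_o)² + (∂f/∂d_i · δd_i)²) = √(1.08 + 0.610) = 1.30 cm
f = 20.1 cm, so δf/f = 1.30/20.1 = 0.0646.

6.46%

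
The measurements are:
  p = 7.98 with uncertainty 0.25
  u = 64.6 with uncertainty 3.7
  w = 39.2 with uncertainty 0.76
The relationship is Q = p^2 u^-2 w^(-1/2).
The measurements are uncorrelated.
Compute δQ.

0.000319

For a monomial Q ∝ p^2, u^-2, w^(-1/2), fractional errors add in quadrature:
  (2·δp/p)² = (2×0.0313)² = 0.00393;  (-2·δu/u)² = (-2×0.0573)² = 0.0131;  (−½·δw/w)² = (-0.5×0.0194)² = 9.4e-05
δQ/Q = √(0.0171) = 0.131
Q = 0.00244, so δQ = 0.131 × 0.00244 = 0.000319.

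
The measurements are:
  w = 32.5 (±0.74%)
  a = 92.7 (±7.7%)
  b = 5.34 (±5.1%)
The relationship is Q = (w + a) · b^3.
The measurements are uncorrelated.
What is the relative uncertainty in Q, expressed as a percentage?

Let u = w + a = 125. δu = √(δw² + δa²) = √(0.0578 + 50.9) = 7.14, so δu/u = 0.0570.
Q is then a monomial in u, b:
δQ/Q = √((δu/u)² + (3·δb/b)²) = √(0.00325 + 0.0234) = 0.163

16.3%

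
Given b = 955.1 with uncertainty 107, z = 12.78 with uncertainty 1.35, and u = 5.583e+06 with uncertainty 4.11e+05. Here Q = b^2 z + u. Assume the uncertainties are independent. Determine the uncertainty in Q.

Let p = b^2·z = 1.166e+07. δp/p = √((2·δb/b)² + (1·δz/z)²) = √(0.0502 + 0.0112) = 0.248, so δp = 2.89e+06.
Q = p + u: δQ = √(δp² + δu²) = √(8.34e+12 + 1.69e+11) = 2.92e+06

2.92e+06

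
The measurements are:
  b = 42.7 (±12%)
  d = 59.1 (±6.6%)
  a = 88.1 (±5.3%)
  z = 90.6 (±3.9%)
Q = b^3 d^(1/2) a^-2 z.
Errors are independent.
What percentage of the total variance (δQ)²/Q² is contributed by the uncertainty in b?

90.3%

(δQ/Q)² = (3·δb/b)² + (½·δd/d)² + (-2·δa/a)² + (1·δz/z)²
  b term: (3×0.120)² = 0.130
  d term: (0.5×0.0660)² = 0.00109
  a term: (-2×0.0530)² = 0.0112
  z term: (1×0.0390)² = 0.00152
Total = 0.143. Share from b = 0.130/0.143 = 0.903.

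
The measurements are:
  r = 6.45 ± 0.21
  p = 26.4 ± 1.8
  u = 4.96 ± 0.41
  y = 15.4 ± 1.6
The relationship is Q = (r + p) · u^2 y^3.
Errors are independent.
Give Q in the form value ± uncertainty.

(2.95 ± 1.05) × 10^6

Let w = r + p = 32.9. δw = √(δr² + δp²) = √(0.0441 + 3.24) = 1.81, so δw/w = 0.0552.
Q is then a monomial in w, u, y:
δQ/Q = √((δw/w)² + (2·δu/u)² + (3·δy/y)²) = √(0.00304 + 0.0273 + 0.0971) = 0.357
Q = 2.95e+06, so δQ = 0.357 × 2.95e+06 = 1.05e+06.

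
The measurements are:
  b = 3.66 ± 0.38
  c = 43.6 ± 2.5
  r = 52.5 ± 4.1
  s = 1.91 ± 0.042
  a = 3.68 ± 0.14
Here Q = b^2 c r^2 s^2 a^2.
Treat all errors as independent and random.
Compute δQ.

2.23e+07

For a monomial Q ∝ b^2, c, r^2, s^2, a^2, fractional errors add in quadrature:
  (2·δb/b)² = (2×0.104)² = 0.0431;  (1·δc/c)² = (1×0.0573)² = 0.00329;  (2·δr/r)² = (2×0.0781)² = 0.0244;  (2·δs/s)² = (2×0.0220)² = 0.00193;  (2·δa/a)² = (2×0.0380)² = 0.00579
δQ/Q = √(0.0785) = 0.280
Q = 7.95e+07, so δQ = 0.280 × 7.95e+07 = 2.23e+07.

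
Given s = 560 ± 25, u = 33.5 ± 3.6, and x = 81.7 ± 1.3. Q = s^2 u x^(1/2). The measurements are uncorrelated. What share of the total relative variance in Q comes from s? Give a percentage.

40.7%

(δQ/Q)² = (2·δs/s)² + (1·δu/u)² + (½·δx/x)²
  s term: (2×0.0446)² = 0.00797
  u term: (1×0.107)² = 0.0115
  x term: (0.5×0.0159)² = 6.33e-05
Total = 0.0196. Share from s = 0.00797/0.0196 = 0.407.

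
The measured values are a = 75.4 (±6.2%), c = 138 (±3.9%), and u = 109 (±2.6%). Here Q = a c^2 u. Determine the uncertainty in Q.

For a monomial Q ∝ a, c^2, u, fractional errors add in quadrature:
  (1·δa/a)² = (1×0.0620)² = 0.00384;  (2·δc/c)² = (2×0.0390)² = 0.00608;  (1·δu/u)² = (1×0.0260)² = 0.000676
δQ/Q = √(0.0106) = 0.103
Q = 1.57e+08, so δQ = 0.103 × 1.57e+08 = 1.61e+07.

1.61e+07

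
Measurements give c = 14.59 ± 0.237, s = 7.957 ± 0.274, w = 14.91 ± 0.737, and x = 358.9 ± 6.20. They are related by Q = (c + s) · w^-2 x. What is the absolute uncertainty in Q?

3.70

Let u = c + s = 22.55. δu = √(δc² + δs²) = √(0.0562 + 0.0751) = 0.362, so δu/u = 0.0161.
Q is then a monomial in u, w, x:
δQ/Q = √((δu/u)² + (-2·δw/w)² + (1·δx/x)²) = √(0.000258 + 0.00977 + 0.000298) = 0.102
Q = 36.40, so δQ = 0.102 × 36.40 = 3.70.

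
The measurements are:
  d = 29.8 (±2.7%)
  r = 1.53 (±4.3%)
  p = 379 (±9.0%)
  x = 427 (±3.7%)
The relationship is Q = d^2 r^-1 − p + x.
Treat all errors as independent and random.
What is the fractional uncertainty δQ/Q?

Let w = d^2·r^-1 = 580. δw/w = √((2·δd/d)² + (-1·δr/r)²) = √(0.00292 + 0.00185) = 0.0690, so δw = 40.1.
Q = w − p + x: δQ = √(δw² + δp² + δx²) = √(1610 + 1160 + 250) = 54.9
Q = 628, so δQ/Q = 54.9/628 = 0.0874.

0.0874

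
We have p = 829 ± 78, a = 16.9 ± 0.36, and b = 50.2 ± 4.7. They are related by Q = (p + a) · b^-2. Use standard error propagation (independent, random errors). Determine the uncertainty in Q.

0.0701

Let u = p + a = 846. δu = √(δp² + δa²) = √(6080 + 0.130) = 78.0, so δu/u = 0.0922.
Q is then a monomial in u, b:
δQ/Q = √((δu/u)² + (-2·δb/b)²) = √(0.00850 + 0.0351) = 0.209
Q = 0.336, so δQ = 0.209 × 0.336 = 0.0701.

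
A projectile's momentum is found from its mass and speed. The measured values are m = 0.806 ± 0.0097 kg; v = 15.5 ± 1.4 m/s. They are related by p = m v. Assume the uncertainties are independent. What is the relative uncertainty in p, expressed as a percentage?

Each factor contributes (exponent × relative error)² to (δp/p)²:
  (1·δm/m)² = (1×0.0120)² = 0.000145;  (1·δv/v)² = (1×0.0903)² = 0.00816
δp/p = √(0.00830) = 0.0911

9.11%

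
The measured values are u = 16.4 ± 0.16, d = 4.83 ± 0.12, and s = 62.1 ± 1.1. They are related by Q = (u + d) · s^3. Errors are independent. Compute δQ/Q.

0.0540

Let w = u + d = 21.2. δw = √(δu² + δd²) = √(0.0256 + 0.0144) = 0.200, so δw/w = 0.00942.
Q is then a monomial in w, s:
δQ/Q = √((δw/w)² + (3·δs/s)²) = √(8.87e-05 + 0.00282) = 0.0540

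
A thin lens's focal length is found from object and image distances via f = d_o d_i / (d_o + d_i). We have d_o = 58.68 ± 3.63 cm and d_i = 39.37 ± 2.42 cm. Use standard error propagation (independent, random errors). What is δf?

∂f/∂d_o = (d_i/(d_o+d_i))² = 0.161;  ∂f/∂d_i = (d_o/(d_o+d_i))² = 0.358
δf = √((∂f/∂d_o · δd_o)² + (∂f/∂d_i · δd_i)²) = √(0.343 + 0.751) = 1.05 cm

1.05 cm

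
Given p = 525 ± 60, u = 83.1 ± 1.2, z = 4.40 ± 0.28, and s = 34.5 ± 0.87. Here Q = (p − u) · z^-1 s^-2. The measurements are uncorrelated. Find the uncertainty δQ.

0.0134

Let w = p − u = 442. δw = √(δp² + δu²) = √(3600 + 1.44) = 60.0, so δw/w = 0.136.
Q is then a monomial in w, z, s:
δQ/Q = √((δw/w)² + (-1·δz/z)² + (-2·δs/s)²) = √(0.0184 + 0.00405 + 0.00254) = 0.158
Q = 0.0844, so δQ = 0.158 × 0.0844 = 0.0134.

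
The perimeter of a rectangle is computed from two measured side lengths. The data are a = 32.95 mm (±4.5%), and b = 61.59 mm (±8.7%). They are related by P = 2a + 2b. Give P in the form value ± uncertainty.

Each term contributes (cᵢ δxᵢ)² to (δP)²:
  (2·δa)² = 8.79;  (2·δb)² = 115
δP = √(124) = 11.1 mm
P = 189.1 mm.

189.1 ± 11.1 mm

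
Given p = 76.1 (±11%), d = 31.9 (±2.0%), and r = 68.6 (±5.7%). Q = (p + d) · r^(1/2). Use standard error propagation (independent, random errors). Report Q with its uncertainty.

895 ± 74.1

Let u = p + d = 108. δu = √(δp² + δd²) = √(70.1 + 0.407) = 8.40, so δu/u = 0.0777.
Q is then a monomial in u, r:
δQ/Q = √((δu/u)² + (½·δr/r)²) = √(0.00604 + 0.000812) = 0.0828
Q = 895, so δQ = 0.0828 × 895 = 74.1.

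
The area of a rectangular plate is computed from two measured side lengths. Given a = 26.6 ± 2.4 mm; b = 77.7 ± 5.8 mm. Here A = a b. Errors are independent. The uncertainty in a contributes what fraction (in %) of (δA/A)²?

59.4%

(δA/A)² = (1·δa/a)² + (1·δb/b)²
  a term: (1×0.0902)² = 0.00814
  b term: (1×0.0746)² = 0.00557
Total = 0.0137. Share from a = 0.00814/0.0137 = 0.594.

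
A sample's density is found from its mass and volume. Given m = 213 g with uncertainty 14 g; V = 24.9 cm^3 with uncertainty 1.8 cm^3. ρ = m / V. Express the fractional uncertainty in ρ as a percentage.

Relative error in a monomial: (δρ/ρ)² = Σ (nᵢ · δxᵢ/xᵢ)².
  (1·δm/m)² = (1×0.0657)² = 0.00432;  (-1·δV/V)² = (-1×0.0723)² = 0.00523
δρ/ρ = √(0.00955) = 0.0977

9.77%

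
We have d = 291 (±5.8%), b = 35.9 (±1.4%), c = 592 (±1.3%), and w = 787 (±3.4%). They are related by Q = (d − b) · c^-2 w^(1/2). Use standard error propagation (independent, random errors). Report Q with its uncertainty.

0.0204 ± 0.00149

Let u = d − b = 255. δu = √(δd² + δb²) = √(285 + 0.253) = 16.9, so δu/u = 0.0662.
Q is then a monomial in u, c, w:
δQ/Q = √((δu/u)² + (-2·δc/c)² + (½·δw/w)²) = √(0.00438 + 0.000676 + 0.000289) = 0.0731
Q = 0.0204, so δQ = 0.0731 × 0.0204 = 0.00149.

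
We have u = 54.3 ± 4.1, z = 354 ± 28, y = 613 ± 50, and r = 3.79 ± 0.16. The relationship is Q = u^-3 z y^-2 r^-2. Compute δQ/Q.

For a monomial Q ∝ u^-3, z, y^-2, r^-2, fractional errors add in quadrature:
  (-3·δu/u)² = (-3×0.0755)² = 0.0513;  (1·δz/z)² = (1×0.0791)² = 0.00626;  (-2·δy/y)² = (-2×0.0816)² = 0.0266;  (-2·δr/r)² = (-2×0.0422)² = 0.00713
δQ/Q = √(0.0913) = 0.302

0.302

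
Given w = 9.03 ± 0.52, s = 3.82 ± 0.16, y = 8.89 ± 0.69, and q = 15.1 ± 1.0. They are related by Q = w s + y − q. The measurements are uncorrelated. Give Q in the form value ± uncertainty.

Let p = w·s = 34.5. δp/p = √((1·δw/w)² + (1·δs/s)²) = √(0.00332 + 0.00175) = 0.0712, so δp = 2.46.
Q = p + y − q: δQ = √(δp² + δy² + δq²) = √(6.03 + 0.476 + 1.00) = 2.74
Q = 28.3.

28.3 ± 2.74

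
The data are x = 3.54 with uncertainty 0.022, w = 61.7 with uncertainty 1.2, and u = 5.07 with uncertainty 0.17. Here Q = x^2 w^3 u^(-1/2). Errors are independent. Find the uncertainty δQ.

Q is a product of powers, so relative uncertainties combine in quadrature:
  (2·δx/x)² = (2×0.00621)² = 0.000154;  (3·δw/w)² = (3×0.0194)² = 0.00340;  (−½·δu/u)² = (-0.5×0.0335)² = 0.000281
δQ/Q = √(0.00384) = 0.0620
Q = 1.31e+06, so δQ = 0.0620 × 1.31e+06 = 81000.

81000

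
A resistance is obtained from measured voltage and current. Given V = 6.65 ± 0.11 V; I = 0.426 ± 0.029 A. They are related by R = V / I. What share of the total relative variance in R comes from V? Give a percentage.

(δR/R)² = (1·δV/V)² + (-1·δI/I)²
  V term: (1×0.0165)² = 0.000274
  I term: (-1×0.0681)² = 0.00463
Total = 0.00491. Share from V = 0.000274/0.00491 = 0.0558.

5.58%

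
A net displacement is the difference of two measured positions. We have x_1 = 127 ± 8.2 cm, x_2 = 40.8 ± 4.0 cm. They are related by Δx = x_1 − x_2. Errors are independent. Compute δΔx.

Absolute uncertainties add in quadrature for a linear combination:
  (δx_1)² = 67.2;  (δx_2)² = 16.0
δΔx = √(83.2) = 9.12 cm

9.12 cm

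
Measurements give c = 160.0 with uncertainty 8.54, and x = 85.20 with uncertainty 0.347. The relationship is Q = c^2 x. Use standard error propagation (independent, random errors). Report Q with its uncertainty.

(2.181 ± 0.233) × 10^6

Since Q is a product/quotient, work with relative uncertainties:
  (2·δc/c)² = (2×0.0534)² = 0.0114;  (1·δx/x)² = (1×0.00407)² = 1.66e-05
δQ/Q = √(0.0114) = 0.107
Q = 2.181e+06, so δQ = 0.107 × 2.181e+06 = 2.33e+05.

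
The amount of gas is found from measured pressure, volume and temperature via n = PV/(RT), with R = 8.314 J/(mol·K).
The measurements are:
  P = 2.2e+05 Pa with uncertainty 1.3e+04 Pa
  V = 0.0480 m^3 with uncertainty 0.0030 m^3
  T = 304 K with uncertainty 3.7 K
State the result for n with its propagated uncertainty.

4.18 ± 0.363 mol

Each factor contributes (exponent × relative error)² to (δn/n)²:
  (1·δP/P)² = (1×0.0591)² = 0.00349;  (1·δV/V)² = (1×0.0625)² = 0.00391;  (-1·δT/T)² = (-1×0.0122)² = 0.000148
δn/n = √(0.00755) = 0.0869
n = 4.18 mol, so δn = 0.0869 × 4.18 = 0.363 mol.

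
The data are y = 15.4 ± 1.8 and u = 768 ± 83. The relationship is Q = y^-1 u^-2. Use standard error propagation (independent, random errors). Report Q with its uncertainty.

(1.10 ± 0.271) × 10^-7

Products/powers → add relative errors in quadrature, weighted by exponent:
  (-1·δy/y)² = (-1×0.117)² = 0.0137;  (-2·δu/u)² = (-2×0.108)² = 0.0467
δQ/Q = √(0.0604) = 0.246
Q = 1.1e-07, so δQ = 0.246 × 1.1e-07 = 2.71e-08.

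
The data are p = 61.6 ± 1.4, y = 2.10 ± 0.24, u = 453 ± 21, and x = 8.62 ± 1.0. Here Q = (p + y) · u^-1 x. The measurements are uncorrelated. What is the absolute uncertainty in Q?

0.154

Let w = p + y = 63.7. δw = √(δp² + δy²) = √(1.96 + 0.0576) = 1.42, so δw/w = 0.0223.
Q is then a monomial in w, u, x:
δQ/Q = √((δw/w)² + (-1·δu/u)² + (1·δx/x)²) = √(0.000497 + 0.00215 + 0.0135) = 0.127
Q = 1.21, so δQ = 0.127 × 1.21 = 0.154.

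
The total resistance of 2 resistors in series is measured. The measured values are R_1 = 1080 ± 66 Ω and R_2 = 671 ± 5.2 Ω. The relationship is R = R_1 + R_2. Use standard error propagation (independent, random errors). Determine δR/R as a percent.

3.78%

For a sum/difference, combine absolute errors in quadrature:
  (δR_1)² = 4360;  (δR_2)² = 27.0
δR = √(4380) = 66.2 Ω
R = 1750 Ω, so δR/R = 66.2/1750 = 0.0378.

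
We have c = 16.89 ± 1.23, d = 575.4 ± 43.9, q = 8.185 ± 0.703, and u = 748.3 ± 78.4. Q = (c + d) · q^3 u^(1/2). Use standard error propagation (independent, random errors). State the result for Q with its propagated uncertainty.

Let w = c + d = 592.3. δw = √(δc² + δd²) = √(1.51 + 1930) = 43.9, so δw/w = 0.0741.
Q is then a monomial in w, q, u:
δQ/Q = √((δw/w)² + (3·δq/q)² + (½·δu/u)²) = √(0.00550 + 0.0664 + 0.00274) = 0.273
Q = 8.884e+06, so δQ = 0.273 × 8.884e+06 = 2.43e+06.

(8.884 ± 2.43) × 10^6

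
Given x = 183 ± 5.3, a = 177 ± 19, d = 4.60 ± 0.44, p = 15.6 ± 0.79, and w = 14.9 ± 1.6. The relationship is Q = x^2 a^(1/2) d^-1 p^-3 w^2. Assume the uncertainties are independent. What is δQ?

1650

Since Q is a product/quotient, work with relative uncertainties:
  (2·δx/x)² = (2×0.0290)² = 0.00336;  (½·δa/a)² = (0.5×0.107)² = 0.00288;  (-1·δd/d)² = (-1×0.0957)² = 0.00915;  (-3·δp/p)² = (-3×0.0506)² = 0.0231;  (2·δw/w)² = (2×0.107)² = 0.0461
δQ/Q = √(0.0846) = 0.291
Q = 5660, so δQ = 0.291 × 5660 = 1650.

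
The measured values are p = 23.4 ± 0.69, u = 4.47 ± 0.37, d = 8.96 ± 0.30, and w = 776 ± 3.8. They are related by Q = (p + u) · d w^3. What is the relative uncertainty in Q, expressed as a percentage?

Let h = p + u = 27.9. δh = √(δp² + δu²) = √(0.476 + 0.137) = 0.783, so δh/h = 0.0281.
Q is then a monomial in h, d, w:
δQ/Q = √((δh/h)² + (1·δd/d)² + (3·δw/w)²) = √(0.000789 + 0.00112 + 0.000216) = 0.0461

4.61%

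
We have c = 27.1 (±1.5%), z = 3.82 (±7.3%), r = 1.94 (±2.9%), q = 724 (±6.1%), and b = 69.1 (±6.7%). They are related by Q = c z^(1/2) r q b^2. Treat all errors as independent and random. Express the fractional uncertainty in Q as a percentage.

15.5%

For a monomial Q ∝ c, z^(1/2), r, q, b^2, fractional errors add in quadrature:
  (1·δc/c)² = (1×0.0150)² = 0.000225;  (½·δz/z)² = (0.5×0.0730)² = 0.00133;  (1·δr/r)² = (1×0.0290)² = 0.000841;  (1·δq/q)² = (1×0.0610)² = 0.00372;  (2·δb/b)² = (2×0.0670)² = 0.0180
δQ/Q = √(0.0241) = 0.155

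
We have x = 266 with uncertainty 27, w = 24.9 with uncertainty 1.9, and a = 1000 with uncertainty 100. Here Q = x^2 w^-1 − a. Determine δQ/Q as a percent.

33.9%

Let p = x^2·w^-1 = 2840. δp/p = √((2·δx/x)² + (-1·δw/w)²) = √(0.0412 + 0.00582) = 0.217, so δp = 616.
Q = p − a: δQ = √(δp² + δa²) = √(3.8e+05 + 10000) = 624
Q = 1840, so δQ/Q = 624/1840 = 0.339.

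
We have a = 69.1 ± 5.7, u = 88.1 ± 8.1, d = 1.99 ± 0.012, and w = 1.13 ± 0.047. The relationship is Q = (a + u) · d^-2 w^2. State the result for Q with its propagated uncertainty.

Let h = a + u = 157. δh = √(δa² + δu²) = √(32.5 + 65.6) = 9.90, so δh/h = 0.0630.
Q is then a monomial in h, d, w:
δQ/Q = √((δh/h)² + (-2·δd/d)² + (2·δw/w)²) = √(0.00397 + 0.000145 + 0.00692) = 0.105
Q = 50.7, so δQ = 0.105 × 50.7 = 5.32.

50.7 ± 5.32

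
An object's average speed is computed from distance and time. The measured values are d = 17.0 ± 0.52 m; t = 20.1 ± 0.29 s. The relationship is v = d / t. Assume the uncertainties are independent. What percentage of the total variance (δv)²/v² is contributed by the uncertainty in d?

81.8%

(δv/v)² = (1·δd/d)² + (-1·δt/t)²
  d term: (1×0.0306)² = 0.000936
  t term: (-1×0.0144)² = 0.000208
Total = 0.00114. Share from d = 0.000936/0.00114 = 0.818.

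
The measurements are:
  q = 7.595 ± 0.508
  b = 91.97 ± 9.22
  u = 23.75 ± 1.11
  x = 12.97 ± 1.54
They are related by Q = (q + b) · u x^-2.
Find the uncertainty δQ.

3.64

Let w = q + b = 99.56. δw = √(δq² + δb²) = √(0.258 + 85.0) = 9.23, so δw/w = 0.0927.
Q is then a monomial in w, u, x:
δQ/Q = √((δw/w)² + (1·δu/u)² + (-2·δx/x)²) = √(0.00860 + 0.00218 + 0.0564) = 0.259
Q = 14.06, so δQ = 0.259 × 14.06 = 3.64.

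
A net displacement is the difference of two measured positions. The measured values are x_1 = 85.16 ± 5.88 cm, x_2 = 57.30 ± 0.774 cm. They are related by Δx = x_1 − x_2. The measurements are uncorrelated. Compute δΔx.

5.93 cm

For a sum/difference, combine absolute errors in quadrature:
  (δx_1)² = 34.6;  (δx_2)² = 0.599
δΔx = √(35.2) = 5.93 cm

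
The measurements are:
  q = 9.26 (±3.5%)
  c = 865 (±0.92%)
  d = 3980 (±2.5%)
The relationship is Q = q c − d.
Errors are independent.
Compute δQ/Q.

Let p = q·c = 8010. δp/p = √((1·δq/q)² + (1·δc/c)²) = √(0.00123 + 8.46e-05) = 0.0362, so δp = 290.
Q = p − d: δQ = √(δp² + δd²) = √(84000 + 9900) = 306
Q = 4030, so δQ/Q = 306/4030 = 0.0760.

0.0760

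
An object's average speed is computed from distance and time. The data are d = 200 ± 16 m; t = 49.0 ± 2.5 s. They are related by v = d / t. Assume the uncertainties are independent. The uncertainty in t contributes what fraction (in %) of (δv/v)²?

28.9%

(δv/v)² = (1·δd/d)² + (-1·δt/t)²
  d term: (1×0.0800)² = 0.00640
  t term: (-1×0.0510)² = 0.00260
Total = 0.00900. Share from t = 0.00260/0.00900 = 0.289.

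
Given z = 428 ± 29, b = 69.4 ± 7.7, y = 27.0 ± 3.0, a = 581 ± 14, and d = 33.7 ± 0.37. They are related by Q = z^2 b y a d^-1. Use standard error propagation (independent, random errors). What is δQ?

Each factor contributes (exponent × relative error)² to (δQ/Q)²:
  (2·δz/z)² = (2×0.0678)² = 0.0184;  (1·δb/b)² = (1×0.111)² = 0.0123;  (1·δy/y)² = (1×0.111)² = 0.0123;  (1·δa/a)² = (1×0.0241)² = 0.000581;  (-1·δd/d)² = (-1×0.0110)² = 0.000121
δQ/Q = √(0.0437) = 0.209
Q = 5.92e+09, so δQ = 0.209 × 5.92e+09 = 1.24e+09.

1.24e+09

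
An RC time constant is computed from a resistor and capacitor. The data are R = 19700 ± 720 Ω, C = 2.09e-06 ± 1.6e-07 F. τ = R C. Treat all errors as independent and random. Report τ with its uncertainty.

Relative error in a monomial: (δτ/τ)² = Σ (nᵢ · δxᵢ/xᵢ)².
  (1·δR/R)² = (1×0.0365)² = 0.00134;  (1·δC/C)² = (1×0.0766)² = 0.00586
δτ/τ = √(0.00720) = 0.0848
τ = 0.0412 s, so δτ = 0.0848 × 0.0412 = 0.00349 s.

0.0412 ± 0.00349 s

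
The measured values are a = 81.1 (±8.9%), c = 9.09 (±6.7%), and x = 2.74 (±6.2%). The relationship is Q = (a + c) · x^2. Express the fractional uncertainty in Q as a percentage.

14.8%

Let u = a + c = 90.2. δu = √(δa² + δc²) = √(52.1 + 0.371) = 7.24, so δu/u = 0.0803.
Q is then a monomial in u, x:
δQ/Q = √((δu/u)² + (2·δx/x)²) = √(0.00645 + 0.0154) = 0.148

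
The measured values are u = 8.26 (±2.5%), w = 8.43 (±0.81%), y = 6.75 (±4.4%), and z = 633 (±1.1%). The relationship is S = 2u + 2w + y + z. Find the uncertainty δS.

Sums and differences: (δS)² = Σ (cᵢ δxᵢ)².
  (2·δu)² = 0.171;  (2·δw)² = 0.0187;  (δy)² = 0.0882;  (δz)² = 48.5
δS = √(48.8) = 6.98

6.98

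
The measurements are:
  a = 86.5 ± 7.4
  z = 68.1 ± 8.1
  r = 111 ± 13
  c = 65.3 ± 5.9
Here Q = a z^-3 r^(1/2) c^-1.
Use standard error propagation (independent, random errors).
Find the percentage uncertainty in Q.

38.2%

For a monomial Q ∝ a, z^-3, r^(1/2), c^-1, fractional errors add in quadrature:
  (1·δa/a)² = (1×0.0855)² = 0.00732;  (-3·δz/z)² = (-3×0.119)² = 0.127;  (½·δr/r)² = (0.5×0.117)² = 0.00343;  (-1·δc/c)² = (-1×0.0904)² = 0.00816
δQ/Q = √(0.146) = 0.382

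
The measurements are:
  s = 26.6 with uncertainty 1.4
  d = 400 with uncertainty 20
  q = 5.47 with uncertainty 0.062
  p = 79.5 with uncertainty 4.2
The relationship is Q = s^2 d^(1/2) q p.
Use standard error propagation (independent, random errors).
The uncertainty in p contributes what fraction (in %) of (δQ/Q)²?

(δQ/Q)² = (2·δs/s)² + (½·δd/d)² + (1·δq/q)² + (1·δp/p)²
  s term: (2×0.0526)² = 0.0111
  d term: (0.5×0.0500)² = 0.000625
  q term: (1×0.0113)² = 0.000128
  p term: (1×0.0528)² = 0.00279
Total = 0.0146. Share from p = 0.00279/0.0146 = 0.191.

19.1%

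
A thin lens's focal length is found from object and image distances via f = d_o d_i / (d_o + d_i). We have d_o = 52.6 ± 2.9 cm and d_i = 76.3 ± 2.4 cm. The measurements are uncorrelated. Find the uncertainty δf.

∂f/∂d_o = (d_i/(d_o+d_i))² = 0.350;  ∂f/∂d_i = (d_o/(d_o+d_i))² = 0.167
δf = √((∂f/∂d_o · δd_o)² + (∂f/∂d_i · δd_i)²) = √(1.03 + 0.160) = 1.09 cm

1.09 cm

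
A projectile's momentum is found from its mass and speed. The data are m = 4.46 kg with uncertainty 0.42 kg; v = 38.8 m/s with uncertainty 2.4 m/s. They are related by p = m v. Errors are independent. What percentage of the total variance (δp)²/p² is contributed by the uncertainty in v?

30.1%

(δp/p)² = (1·δm/m)² + (1·δv/v)²
  m term: (1×0.0942)² = 0.00887
  v term: (1×0.0619)² = 0.00383
Total = 0.0127. Share from v = 0.00383/0.0127 = 0.301.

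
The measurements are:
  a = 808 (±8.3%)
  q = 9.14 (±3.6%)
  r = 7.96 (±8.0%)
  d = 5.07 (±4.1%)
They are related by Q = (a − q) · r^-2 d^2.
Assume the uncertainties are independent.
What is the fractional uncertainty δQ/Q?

Let u = a − q = 799. δu = √(δa² + δq²) = √(4500 + 0.108) = 67.1, so δu/u = 0.0840.
Q is then a monomial in u, r, d:
δQ/Q = √((δu/u)² + (-2·δr/r)² + (2·δd/d)²) = √(0.00705 + 0.0256 + 0.00672) = 0.198

0.198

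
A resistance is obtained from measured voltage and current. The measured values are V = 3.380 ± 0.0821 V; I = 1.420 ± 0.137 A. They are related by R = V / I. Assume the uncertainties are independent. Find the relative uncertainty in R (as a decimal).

0.0995

R is a product of powers, so relative uncertainties combine in quadrature:
  (1·δV/V)² = (1×0.0243)² = 0.000590;  (-1·δI/I)² = (-1×0.0965)² = 0.00931
δR/R = √(0.00990) = 0.0995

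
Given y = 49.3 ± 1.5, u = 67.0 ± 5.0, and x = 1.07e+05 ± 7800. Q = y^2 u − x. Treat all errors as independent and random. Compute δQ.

17500

Let p = y^2·u = 1.63e+05. δp/p = √((2·δy/y)² + (1·δu/u)²) = √(0.00370 + 0.00557) = 0.0963, so δp = 15700.
Q = p − x: δQ = √(δp² + δx²) = √(2.46e+08 + 6.08e+07) = 17500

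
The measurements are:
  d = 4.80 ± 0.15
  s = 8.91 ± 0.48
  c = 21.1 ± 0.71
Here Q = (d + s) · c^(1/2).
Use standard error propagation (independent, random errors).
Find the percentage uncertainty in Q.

4.04%

Let u = d + s = 13.7. δu = √(δd² + δs²) = √(0.0225 + 0.230) = 0.503, so δu/u = 0.0367.
Q is then a monomial in u, c:
δQ/Q = √((δu/u)² + (½·δc/c)²) = √(0.00135 + 0.000283) = 0.0404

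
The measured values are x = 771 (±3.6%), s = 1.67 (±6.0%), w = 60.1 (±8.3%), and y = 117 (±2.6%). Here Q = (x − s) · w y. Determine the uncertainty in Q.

5.09e+05

Let u = x − s = 769. δu = √(δx² + δs²) = √(770 + 0.0100) = 27.8, so δu/u = 0.0361.
Q is then a monomial in u, w, y:
δQ/Q = √((δu/u)² + (1·δw/w)² + (1·δy/y)²) = √(0.00130 + 0.00689 + 0.000676) = 0.0942
Q = 5.41e+06, so δQ = 0.0942 × 5.41e+06 = 5.09e+05.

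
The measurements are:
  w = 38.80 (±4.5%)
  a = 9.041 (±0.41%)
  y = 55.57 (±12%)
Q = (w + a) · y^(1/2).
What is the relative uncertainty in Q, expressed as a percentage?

Let u = w + a = 47.84. δu = √(δw² + δa²) = √(3.05 + 0.00137) = 1.75, so δu/u = 0.0365.
Q is then a monomial in u, y:
δQ/Q = √((δu/u)² + (½·δy/y)²) = √(0.00133 + 0.00360) = 0.0702

7.02%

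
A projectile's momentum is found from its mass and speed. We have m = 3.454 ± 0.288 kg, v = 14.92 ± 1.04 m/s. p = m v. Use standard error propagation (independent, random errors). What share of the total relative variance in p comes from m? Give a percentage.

(δp/p)² = (1·δm/m)² + (1·δv/v)²
  m term: (1×0.0834)² = 0.00695
  v term: (1×0.0697)² = 0.00486
Total = 0.0118. Share from m = 0.00695/0.0118 = 0.589.

58.9%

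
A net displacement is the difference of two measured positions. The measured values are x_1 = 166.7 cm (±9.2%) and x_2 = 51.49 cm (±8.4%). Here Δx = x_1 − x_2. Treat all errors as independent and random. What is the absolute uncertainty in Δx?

Absolute uncertainties add in quadrature for a linear combination:
  (δx_1)² = 235;  (δx_2)² = 18.7
δΔx = √(254) = 15.9 cm

15.9 cm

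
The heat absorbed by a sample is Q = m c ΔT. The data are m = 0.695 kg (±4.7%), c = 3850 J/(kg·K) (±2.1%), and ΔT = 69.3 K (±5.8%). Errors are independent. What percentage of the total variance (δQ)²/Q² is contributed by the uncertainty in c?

(δQ/Q)² = (1·δm/m)² + (1·δc/c)² + (1·δΔT/ΔT)²
  m term: (1×0.0470)² = 0.00221
  c term: (1×0.0210)² = 0.000441
  ΔT term: (1×0.0580)² = 0.00336
Total = 0.00601. Share from c = 0.000441/0.00601 = 0.0733.

7.33%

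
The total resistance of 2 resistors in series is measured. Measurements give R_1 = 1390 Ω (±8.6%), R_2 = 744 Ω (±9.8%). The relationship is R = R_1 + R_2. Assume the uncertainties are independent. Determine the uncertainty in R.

140 Ω

For a sum/difference, combine absolute errors in quadrature:
  (δR_1)² = 14300;  (δR_2)² = 5320
δR = √(19600) = 140 Ω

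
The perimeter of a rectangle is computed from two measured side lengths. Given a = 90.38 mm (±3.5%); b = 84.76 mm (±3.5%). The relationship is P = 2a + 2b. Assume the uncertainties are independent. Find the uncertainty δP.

For a sum/difference, combine absolute errors in quadrature:
  (2·δa)² = 40.0;  (2·δb)² = 35.2
δP = √(75.2) = 8.67 mm

8.67 mm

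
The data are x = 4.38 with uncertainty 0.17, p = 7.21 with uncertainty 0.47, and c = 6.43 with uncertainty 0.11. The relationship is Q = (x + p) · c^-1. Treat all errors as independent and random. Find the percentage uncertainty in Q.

4.64%

Let u = x + p = 11.6. δu = √(δx² + δp²) = √(0.0289 + 0.221) = 0.500, so δu/u = 0.0431.
Q is then a monomial in u, c:
δQ/Q = √((δu/u)² + (-1·δc/c)²) = √(0.00186 + 0.000293) = 0.0464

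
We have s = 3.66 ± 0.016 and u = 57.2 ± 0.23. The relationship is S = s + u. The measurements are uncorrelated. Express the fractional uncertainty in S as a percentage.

0.379%

Sums and differences: (δS)² = Σ (cᵢ δxᵢ)².
  (δs)² = 0.000256;  (δu)² = 0.0529
δS = √(0.0532) = 0.231
S = 60.9, so δS/S = 0.231/60.9 = 0.00379.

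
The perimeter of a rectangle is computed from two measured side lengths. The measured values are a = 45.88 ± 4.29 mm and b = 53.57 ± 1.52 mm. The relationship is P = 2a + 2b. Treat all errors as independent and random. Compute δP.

9.10 mm

For a sum/difference, combine absolute errors in quadrature:
  (2·δa)² = 73.6;  (2·δb)² = 9.24
δP = √(82.9) = 9.10 mm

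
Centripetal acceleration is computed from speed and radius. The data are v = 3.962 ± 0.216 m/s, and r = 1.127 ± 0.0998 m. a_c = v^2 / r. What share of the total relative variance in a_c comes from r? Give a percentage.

39.7%

(δa_c/a_c)² = (2·δv/v)² + (-1·δr/r)²
  v term: (2×0.0545)² = 0.0119
  r term: (-1×0.0886)² = 0.00784
Total = 0.0197. Share from r = 0.00784/0.0197 = 0.397.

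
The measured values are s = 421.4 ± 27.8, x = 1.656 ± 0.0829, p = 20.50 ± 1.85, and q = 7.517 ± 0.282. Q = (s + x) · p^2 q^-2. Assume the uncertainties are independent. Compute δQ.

Let u = s + x = 423.1. δu = √(δs² + δx²) = √(773 + 0.00687) = 27.8, so δu/u = 0.0657.
Q is then a monomial in u, p, q:
δQ/Q = √((δu/u)² + (2·δp/p)² + (-2·δq/q)²) = √(0.00432 + 0.0326 + 0.00563) = 0.206
Q = 3146, so δQ = 0.206 × 3146 = 649.

649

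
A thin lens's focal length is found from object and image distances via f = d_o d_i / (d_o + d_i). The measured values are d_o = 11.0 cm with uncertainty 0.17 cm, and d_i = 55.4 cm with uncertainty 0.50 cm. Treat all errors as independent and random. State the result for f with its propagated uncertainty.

9.18 ± 0.119 cm

∂f/∂d_o = (d_i/(d_o+d_i))² = 0.696;  ∂f/∂d_i = (d_o/(d_o+d_i))² = 0.0274
δf = √((∂f/∂d_o · δd_o)² + (∂f/∂d_i · δd_i)²) = √(0.0140 + 0.000188) = 0.119 cm
f = 9.18 cm.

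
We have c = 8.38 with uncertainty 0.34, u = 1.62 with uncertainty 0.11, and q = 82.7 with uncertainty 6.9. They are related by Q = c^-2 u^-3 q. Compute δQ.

0.0650

Relative error in a monomial: (δQ/Q)² = Σ (nᵢ · δxᵢ/xᵢ)².
  (-2·δc/c)² = (-2×0.0406)² = 0.00658;  (-3·δu/u)² = (-3×0.0679)² = 0.0415;  (1·δq/q)² = (1×0.0834)² = 0.00696
δQ/Q = √(0.0550) = 0.235
Q = 0.277, so δQ = 0.235 × 0.277 = 0.0650.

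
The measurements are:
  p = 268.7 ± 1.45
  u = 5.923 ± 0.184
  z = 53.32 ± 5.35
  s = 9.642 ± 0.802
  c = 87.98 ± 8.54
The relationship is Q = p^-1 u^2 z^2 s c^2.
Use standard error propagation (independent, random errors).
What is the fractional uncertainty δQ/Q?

Q is a product of powers, so relative uncertainties combine in quadrature:
  (-1·δp/p)² = (-1×0.00540)² = 2.91e-05;  (2·δu/u)² = (2×0.0311)² = 0.00386;  (2·δz/z)² = (2×0.100)² = 0.0403;  (1·δs/s)² = (1×0.0832)² = 0.00692;  (2·δc/c)² = (2×0.0971)² = 0.0377
δQ/Q = √(0.0888) = 0.298

0.298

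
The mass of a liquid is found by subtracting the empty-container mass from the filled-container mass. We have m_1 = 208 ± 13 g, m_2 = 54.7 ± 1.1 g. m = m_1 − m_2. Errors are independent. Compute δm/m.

0.0851

Absolute uncertainties add in quadrature for a linear combination:
  (δm_1)² = 169;  (δm_2)² = 1.21
δm = √(170) = 13.0 g
m = 153 g, so δm/m = 13.0/153 = 0.0851.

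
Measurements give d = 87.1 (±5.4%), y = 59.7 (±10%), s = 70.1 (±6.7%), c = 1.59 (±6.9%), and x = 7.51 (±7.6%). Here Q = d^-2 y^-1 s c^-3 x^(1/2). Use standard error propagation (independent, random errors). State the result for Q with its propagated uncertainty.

(1.06 ± 0.280) × 10^-4

Since Q is a product/quotient, work with relative uncertainties:
  (-2·δd/d)² = (-2×0.0540)² = 0.0117;  (-1·δy/y)² = (-1×0.100)² = 0.0100;  (1·δs/s)² = (1×0.0670)² = 0.00449;  (-3·δc/c)² = (-3×0.0690)² = 0.0428;  (½·δx/x)² = (0.5×0.0760)² = 0.00144
δQ/Q = √(0.0704) = 0.265
Q = 0.000106, so δQ = 0.265 × 0.000106 = 2.8e-05.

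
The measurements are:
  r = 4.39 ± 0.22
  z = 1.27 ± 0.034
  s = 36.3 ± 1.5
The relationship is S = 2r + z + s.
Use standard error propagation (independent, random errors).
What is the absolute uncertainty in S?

Absolute uncertainties add in quadrature for a linear combination:
  (2·δr)² = 0.194;  (δz)² = 0.00116;  (δs)² = 2.25
δS = √(2.44) = 1.56

1.56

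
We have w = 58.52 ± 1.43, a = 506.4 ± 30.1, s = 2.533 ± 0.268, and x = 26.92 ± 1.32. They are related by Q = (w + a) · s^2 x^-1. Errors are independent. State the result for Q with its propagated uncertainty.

Let u = w + a = 564.9. δu = √(δw² + δa²) = √(2.04 + 906) = 30.1, so δu/u = 0.0533.
Q is then a monomial in u, s, x:
δQ/Q = √((δu/u)² + (2·δs/s)² + (-1·δx/x)²) = √(0.00285 + 0.0448 + 0.00240) = 0.224
Q = 134.6, so δQ = 0.224 × 134.6 = 30.1.

134.6 ± 30.1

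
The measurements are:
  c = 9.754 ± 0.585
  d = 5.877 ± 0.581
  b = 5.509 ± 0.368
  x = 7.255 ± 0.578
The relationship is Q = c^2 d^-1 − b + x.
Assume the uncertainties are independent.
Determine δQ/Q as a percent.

14.5%

Let p = c^2·d^-1 = 16.19. δp/p = √((2·δc/c)² + (-1·δd/d)²) = √(0.0144 + 0.00977) = 0.155, so δp = 2.52.
Q = p − b + x: δQ = √(δp² + δb² + δx²) = √(6.33 + 0.135 + 0.334) = 2.61
Q = 17.93, so δQ/Q = 2.61/17.93 = 0.145.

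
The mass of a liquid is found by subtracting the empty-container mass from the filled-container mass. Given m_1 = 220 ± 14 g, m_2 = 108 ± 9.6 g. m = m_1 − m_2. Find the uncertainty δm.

Sums and differences: (δm)² = Σ (cᵢ δxᵢ)².
  (δm_1)² = 196;  (δm_2)² = 92.2
δm = √(288) = 17.0 g

17.0 g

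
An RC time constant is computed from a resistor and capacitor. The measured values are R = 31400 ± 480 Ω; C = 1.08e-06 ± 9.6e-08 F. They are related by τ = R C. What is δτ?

For a monomial τ ∝ R, C, fractional errors add in quadrature:
  (1·δR/R)² = (1×0.0153)² = 0.000234;  (1·δC/C)² = (1×0.0889)² = 0.00790
δτ/τ = √(0.00813) = 0.0902
τ = 0.0339 s, so δτ = 0.0902 × 0.0339 = 0.00306 s.

0.00306 s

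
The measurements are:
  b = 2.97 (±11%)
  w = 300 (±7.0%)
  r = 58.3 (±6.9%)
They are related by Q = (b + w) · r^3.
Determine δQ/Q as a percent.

Let u = b + w = 303. δu = √(δb² + δw²) = √(0.107 + 441) = 21.0, so δu/u = 0.0693.
Q is then a monomial in u, r:
δQ/Q = √((δu/u)² + (3·δr/r)²) = √(0.00481 + 0.0428) = 0.218

21.8%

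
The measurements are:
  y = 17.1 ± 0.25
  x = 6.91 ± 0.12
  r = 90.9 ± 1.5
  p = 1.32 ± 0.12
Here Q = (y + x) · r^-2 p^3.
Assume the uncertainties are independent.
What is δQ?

0.00184

Let u = y + x = 24.0. δu = √(δy² + δx²) = √(0.0625 + 0.0144) = 0.277, so δu/u = 0.0115.
Q is then a monomial in u, r, p:
δQ/Q = √((δu/u)² + (-2·δr/r)² + (3·δp/p)²) = √(0.000133 + 0.00109 + 0.0744) = 0.275
Q = 0.00668, so δQ = 0.275 × 0.00668 = 0.00184.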